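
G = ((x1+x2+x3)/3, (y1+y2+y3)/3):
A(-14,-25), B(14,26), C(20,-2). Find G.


Gx = (-14+14+20)/3 = 20/3 = 6.6667
Gy = (-25+26- 2)/3 = -1/3 = -0.3333

G = (6.6667, -0.3333)


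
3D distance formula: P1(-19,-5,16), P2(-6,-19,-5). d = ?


dx=13, dy=-14, dz=-21
d = sqrt(169+196+441) = sqrt(806) = 28.3901

28.3901


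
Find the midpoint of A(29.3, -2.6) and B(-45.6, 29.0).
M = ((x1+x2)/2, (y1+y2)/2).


Mx = (29.3 - 45.6)/2 = -16.3/2 = -8.1500
My = (-2.6 + 29.0)/2 = 26.4/2 = 13.2000

(-8.1500, 13.2000)


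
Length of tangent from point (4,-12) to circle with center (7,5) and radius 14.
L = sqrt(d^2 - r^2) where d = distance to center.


d = sqrt((4-7)^2 + (-12-5)^2) = sqrt(9+289) = 17.2627
L = sqrt(298.0000 - 196) = sqrt(102.0000) = 10.0995

10.0995


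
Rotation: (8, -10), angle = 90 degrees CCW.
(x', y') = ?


cos(90) = 0, sin(90) = 1
x' = 8*0 + 10*1 = 10
y' = 8*1 - 10*0 = 8

(10, 8)


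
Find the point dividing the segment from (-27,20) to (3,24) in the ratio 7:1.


Px = (7*3 + 1*(-27))/8 = -6/8 = -0.7500
Py = (7*24 + 1*20)/8 = 188/8 = 23.5000

P = (-0.7500, 23.5000)


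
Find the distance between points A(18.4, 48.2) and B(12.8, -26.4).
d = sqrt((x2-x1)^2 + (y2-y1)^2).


dx = 12.8 - 18.4 = -5.6
dy = -26.4 - 48.2 = -74.6
d = sqrt(31.36 + 5565.16) = sqrt(5596.52) = 74.8099

74.8099


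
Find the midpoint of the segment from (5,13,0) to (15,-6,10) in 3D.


Mx = (5+15)/2 = 10.0000
My = (13- 6)/2 = 3.5000
Mz = (0+10)/2 = 5.0000

M = (10.0000, 3.5000, 5.0000)


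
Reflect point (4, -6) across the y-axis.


Reflection rule for y-axis: (-x, y)
(4, -6) -> (-4, -6)

(-4, -6)


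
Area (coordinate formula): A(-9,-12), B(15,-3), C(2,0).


-9*(-3-0) = 27
15*(0+ 12) = 180
2*(-12+ 3) = -18
sum = 189
Area = |189|/2 = 94.5000

94.5000 sq units


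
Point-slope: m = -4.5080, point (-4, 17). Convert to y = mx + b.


y - 17 = -4.5080(x + 4)
y = -4.5080x + 17 + 4.5080*(-4)
y = -4.5080x - 1.0320

y = -4.5080x - 1.0320


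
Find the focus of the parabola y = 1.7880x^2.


a = 1.7880
4a = 7.1520
focus = (0, 1/7.1520) = (0, 0.1398)

Focus = (0, 0.1398)


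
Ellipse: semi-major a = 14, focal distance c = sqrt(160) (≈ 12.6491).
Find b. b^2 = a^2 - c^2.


b^2 = 14^2 - (sqrt(160))^2 = 196 - 160 = 36
b = sqrt(36) = 6

b = 6


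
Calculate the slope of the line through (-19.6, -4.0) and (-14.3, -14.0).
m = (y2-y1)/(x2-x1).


dy = -14.0 + 4.0 = -10.0
dx = -14.3 + 19.6 = 5.3
m = -10.0/5.3 = -1.8868

m = -1.8868


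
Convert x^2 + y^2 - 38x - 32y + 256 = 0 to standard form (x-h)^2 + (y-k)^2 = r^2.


h = -D/2 = 38/2 = 19
k = -E/2 = 32/2 = 16
r^2 = h^2 + k^2 - F = 361 + 256 - 256 = 361
r = 19

Center (19, 16), radius = 19


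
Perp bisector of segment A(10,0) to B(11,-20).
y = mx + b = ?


Midpoint = (10.5, -10)
Slope of AB = dy/dx = -20/1 = -20.0000
Perp slope = -dx/dy = 1/20 = 0.0500
b = My - (perp slope)*Mx = -10 + (1*10.5)/(-20) = -10 - 0.5250 = -10.5250

y = 0.0500x - 10.5250


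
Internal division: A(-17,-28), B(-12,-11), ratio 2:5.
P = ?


Px = (2*(-12) + 5*(-17))/7 = -109/7 = -15.5714
Py = (2*(-11) + 5*(-28))/7 = -162/7 = -23.1429

P = (-15.5714, -23.1429)


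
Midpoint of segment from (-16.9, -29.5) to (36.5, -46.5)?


Mx = (-16.9 + 36.5)/2 = 19.6/2 = 9.8000
My = (-29.5 - 46.5)/2 = -76.0/2 = -38.0000

(9.8000, -38.0000)


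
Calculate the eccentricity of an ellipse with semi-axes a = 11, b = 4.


c = sqrt(121-16) = sqrt(105) = 10.2470
e = c/a = sqrt(105)/11 = 0.9315

e = 0.9315


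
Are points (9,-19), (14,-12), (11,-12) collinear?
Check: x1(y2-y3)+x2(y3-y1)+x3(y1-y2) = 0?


9*(-12+ 12) + 14*(-12+ 19) + 11*(-19+ 12)
= 0 + 98 - 77 = 21

No, not collinear (determinant = 21)


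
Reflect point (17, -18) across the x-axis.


Reflection rule for x-axis: (x, -y)
(17, -18) -> (17, 18)

(17, 18)


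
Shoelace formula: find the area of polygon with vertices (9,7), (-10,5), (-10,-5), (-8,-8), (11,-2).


sum(xi*y_{i+1}) = 9*5 - 10*(-5) - 10*(-8) - 8*(-2) + 11*7 = 268
sum(yi*x_{i+1}) = 7*(-10) + 5*(-10) - 5*(-8) - 8*11 - 2*9 = -186
Area = |268 + 186|/2 = 454/2 = 227.0000

227.0000 sq units


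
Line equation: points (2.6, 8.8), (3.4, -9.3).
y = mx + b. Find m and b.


m = (-18.1)/(0.8) = -22.6250
b = y1 - m*x1 = 8.8 - (-18.1*2.6)/(0.8) = 8.8 + 58.8250 = 67.6250

y = -22.6250x + 67.6250


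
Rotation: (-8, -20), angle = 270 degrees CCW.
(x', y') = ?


cos(270) = 0, sin(270) = -1
x' = -8*0 + 20*(-1) = -20
y' = -8*(-1) - 20*0 = 8

(-20, 8)


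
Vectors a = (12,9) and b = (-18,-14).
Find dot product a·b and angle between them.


a·b = 12*(-18) + 9*(-14) = -216 - 126 = -342
|a| = sqrt(144+81) = 15.0000
|b| = sqrt(324+196) = 22.8035
cos(theta) = -342/(sqrt(225)*sqrt(520)) = -342/sqrt(117000) = -0.999846
theta = arccos(-342/sqrt(117000)) = 178.9949 degrees

a·b = -342, theta = 178.9949 deg


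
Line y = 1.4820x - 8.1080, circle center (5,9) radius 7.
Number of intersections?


Substitute y = 1.4820x - 8.1080: (x-5)^2 + (1.4820x- 8.1080-9)^2 = 49
Expand to Ax^2 + Bx + C = 0, where b-k = -17.108
A = 1+m^2 = 3.196324
B = 2(m(b-k) - h) = 2(1.4820*(-17.108) - 5) = -60.708112
C = h^2 + (b-k)^2 - r^2 = 25 + 292.683664 - 49 = 268.683664
disc = B^2-4AC = 3685.4749 - 3435.2002 = 250.2747
disc > 0

2 intersection points


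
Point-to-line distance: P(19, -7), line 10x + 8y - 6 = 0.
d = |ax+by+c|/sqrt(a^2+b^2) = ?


|10*19 + 8*(-7) - 6| = |128| = 128
sqrt(100 + 64) = sqrt(164) = 12.8062
d = 128/sqrt(164) = 9.9951

9.9951


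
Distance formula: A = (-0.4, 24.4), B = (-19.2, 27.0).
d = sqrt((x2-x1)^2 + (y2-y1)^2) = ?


dx = -19.2 + 0.4 = -18.8
dy = 27.0 - 24.4 = 2.6
d = sqrt(353.44 + 6.76) = sqrt(360.2) = 18.9789

18.9789


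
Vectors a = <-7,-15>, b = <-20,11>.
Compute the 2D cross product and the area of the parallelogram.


cross = -7*11 + 15*(-20) = -77 - 300 = -377
Parallelogram area = |-377| = 377

cross = -377, parallelogram area = 377


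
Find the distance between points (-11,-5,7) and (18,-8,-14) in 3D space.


dx=29, dy=-3, dz=-21
d = sqrt(841+9+441) = sqrt(1291) = 35.9305

35.9305


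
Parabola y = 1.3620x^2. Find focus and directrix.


a = 1.3620
1/(4a) = 0.1836
Focus = (0, 0.1836)
Directrix: y = -0.1836

Focus = (0, 0.1836), Directrix: y = -0.1836


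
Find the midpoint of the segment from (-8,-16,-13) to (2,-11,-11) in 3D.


Mx = (-8+2)/2 = -3.0000
My = (-16- 11)/2 = -13.5000
Mz = (-13- 11)/2 = -12.0000

M = (-3.0000, -13.5000, -12.0000)


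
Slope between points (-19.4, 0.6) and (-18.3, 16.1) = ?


dy = 16.1 - 0.6 = 15.5
dx = -18.3 + 19.4 = 1.1
m = 15.5/1.1 = 14.0909

m = 14.0909


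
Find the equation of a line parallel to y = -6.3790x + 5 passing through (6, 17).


Parallel lines have equal slopes.
m2 = -6.3790
b2 = 17 + 6.3790*6 = 55.2740

y = -6.3790x + 55.2740


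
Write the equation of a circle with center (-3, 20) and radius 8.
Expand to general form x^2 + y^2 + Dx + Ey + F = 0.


(x+ 3)^2 + (y-20)^2 = 8^2
D = -2h = 6, E = -2k = -40
F = h^2+k^2-r^2 = 9+400-64 = 345

x^2 + y^2 + 6x - 40y + 345 = 0


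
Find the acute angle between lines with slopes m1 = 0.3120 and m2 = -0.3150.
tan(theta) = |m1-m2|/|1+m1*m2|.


m1-m2 = 0.627
1+m1*m2 = 0.90172
tan(theta) = |0.627/0.90172| = 0.695338
theta = arctan(|0.627/0.90172|) = 34.8123 degrees (acute angle)

34.8123 degrees


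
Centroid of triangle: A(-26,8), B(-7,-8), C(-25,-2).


Gx = (-26- 7- 25)/3 = -58/3 = -19.3333
Gy = (8- 8- 2)/3 = -2/3 = -0.6667

G = (-19.3333, -0.6667)


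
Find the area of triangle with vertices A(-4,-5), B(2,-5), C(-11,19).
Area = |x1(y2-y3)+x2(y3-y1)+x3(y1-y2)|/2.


-4*(-5-19) = 96
2*(19+ 5) = 48
-11*(-5+ 5) = 0
sum = 144
Area = |144|/2 = 72.0000

72.0000 sq units


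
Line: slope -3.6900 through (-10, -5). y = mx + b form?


y + 5 = -3.6900(x + 10)
y = -3.6900x - 5 + 3.6900*(-10)
y = -3.6900x - 41.9000

y = -3.6900x - 41.9000


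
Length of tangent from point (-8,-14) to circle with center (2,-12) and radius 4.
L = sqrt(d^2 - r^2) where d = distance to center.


d = sqrt((-8-2)^2 + (-14+ 12)^2) = sqrt(100+4) = 10.1980
L = sqrt(104.0000 - 16) = sqrt(88.0000) = 9.3808

9.3808


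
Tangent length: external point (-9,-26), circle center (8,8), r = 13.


d = sqrt((-9-8)^2 + (-26-8)^2) = sqrt(289+1156) = 38.0132
L = sqrt(1445.0000 - 169) = sqrt(1276.0000) = 35.7211

35.7211


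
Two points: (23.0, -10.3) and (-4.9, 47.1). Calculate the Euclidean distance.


dx = -4.9 - 23.0 = -27.9
dy = 47.1 + 10.3 = 57.4
d = sqrt(778.41 + 3294.76) = sqrt(4073.17) = 63.8214

63.8214


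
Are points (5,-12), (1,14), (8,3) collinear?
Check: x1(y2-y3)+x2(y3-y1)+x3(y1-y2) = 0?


5*(14-3) + 1*(3+ 12) + 8*(-12-14)
= 55 + 15 - 208 = -138

No, not collinear (determinant = -138)


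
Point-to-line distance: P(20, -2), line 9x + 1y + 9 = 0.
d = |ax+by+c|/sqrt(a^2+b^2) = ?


|9*20 + 1*(-2) + 9| = |187| = 187
sqrt(81 + 1) = sqrt(82) = 9.0554
d = 187/sqrt(82) = 20.6507

20.6507


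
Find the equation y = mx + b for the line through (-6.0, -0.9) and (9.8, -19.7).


m = (-18.8)/(15.8) = -1.1899
b = y1 - m*x1 = -0.9 - (-18.8*(-6.0))/(15.8) = -0.9 - 7.1392 = -8.0392

y = -1.1899x - 8.0392


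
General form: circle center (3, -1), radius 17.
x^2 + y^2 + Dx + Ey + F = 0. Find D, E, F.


(x-3)^2 + (y+ 1)^2 = 17^2
D = -2h = -6, E = -2k = 2
F = h^2+k^2-r^2 = 9+1-289 = -279

D = -6, E = 2, F = -279


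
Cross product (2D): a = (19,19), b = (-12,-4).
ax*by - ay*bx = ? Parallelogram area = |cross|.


cross = 19*(-4) - 19*(-12) = -76 + 228 = 152
Parallelogram area = |152| = 152

cross = 152, parallelogram area = 152


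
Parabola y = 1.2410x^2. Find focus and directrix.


a = 1.2410
1/(4a) = 0.2015
Focus = (0, 0.2015)
Directrix: y = -0.2015

Focus = (0, 0.2015), Directrix: y = -0.2015


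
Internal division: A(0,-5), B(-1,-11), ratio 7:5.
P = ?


Px = (7*(-1) + 5*0)/12 = -7/12 = -0.5833
Py = (7*(-11) + 5*(-5))/12 = -102/12 = -8.5000

P = (-0.5833, -8.5000)


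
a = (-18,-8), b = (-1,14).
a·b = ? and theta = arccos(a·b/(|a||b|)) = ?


a·b = -18*(-1) - 8*14 = 18 - 112 = -94
|a| = sqrt(324+64) = 19.6977
|b| = sqrt(1+196) = 14.0357
cos(theta) = -94/(sqrt(388)*sqrt(197)) = -94/sqrt(76436) = -0.340000
theta = arccos(-94/sqrt(76436)) = 109.8769 degrees

a·b = -94, theta = 109.8769 deg


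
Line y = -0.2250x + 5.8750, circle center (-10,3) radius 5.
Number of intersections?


Substitute y = -0.2250x + 5.8750: (x+ 10)^2 + (-0.2250x+5.8750-3)^2 = 25
Expand to Ax^2 + Bx + C = 0, where b-k = 2.875
A = 1+m^2 = 1.050625
B = 2(m(b-k) - h) = 2(-0.2250*2.875 + 10) = 18.70625
C = h^2 + (b-k)^2 - r^2 = 100 + 8.265625 - 25 = 83.265625
disc = B^2-4AC = 349.9238 - 349.9238 = 0
disc = 0

1 intersection point (tangent)


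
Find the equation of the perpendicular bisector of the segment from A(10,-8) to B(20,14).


Midpoint = (15, 3)
Slope of AB = dy/dx = 22/10 = 2.2000
Perp slope = -dx/dy = -10/22 = -0.4545
b = My - (perp slope)*Mx = 3 + (10*15)/22 = 3 + 6.8182 = 9.8182

y = -0.4545x + 9.8182


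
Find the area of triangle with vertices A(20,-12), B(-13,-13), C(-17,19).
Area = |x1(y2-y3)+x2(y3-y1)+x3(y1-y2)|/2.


20*(-13-19) = -640
-13*(19+ 12) = -403
-17*(-12+ 13) = -17
sum = -1060
Area = |-1060|/2 = 530.0000

530.0000 sq units


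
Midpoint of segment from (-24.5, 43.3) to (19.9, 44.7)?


Mx = (-24.5 + 19.9)/2 = -4.6/2 = -2.3000
My = (43.3 + 44.7)/2 = 88.0/2 = 44.0000

(-2.3000, 44.0000)


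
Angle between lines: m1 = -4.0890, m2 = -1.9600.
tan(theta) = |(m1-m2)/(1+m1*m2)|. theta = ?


m1-m2 = -2.129
1+m1*m2 = 9.01444
tan(theta) = |-2.129/9.01444| = 0.236177
theta = arctan(|-2.129/9.01444|) = 13.2884 degrees (acute angle)

13.2884 degrees


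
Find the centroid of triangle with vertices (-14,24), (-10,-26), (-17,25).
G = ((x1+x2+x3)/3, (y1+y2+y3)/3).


Gx = (-14- 10- 17)/3 = -41/3 = -13.6667
Gy = (24- 26+25)/3 = 23/3 = 7.6667

G = (-13.6667, 7.6667)


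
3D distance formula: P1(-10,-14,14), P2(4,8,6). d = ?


dx=14, dy=22, dz=-8
d = sqrt(196+484+64) = sqrt(744) = 27.2764

27.2764


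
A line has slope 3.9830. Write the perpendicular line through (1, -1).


Perpendicular slope = -1/m1 = -1/3.9830 = -0.2511
b2 = y0 - m2*x0 = -1 + 1/3.9830 = -1 + 0.2511 = -0.7489

y = -0.2511x - 0.7489


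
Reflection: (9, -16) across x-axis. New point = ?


Reflection rule for x-axis: (x, -y)
(9, -16) -> (9, 16)

(9, 16)


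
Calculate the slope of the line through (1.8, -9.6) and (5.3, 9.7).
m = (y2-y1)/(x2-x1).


dy = 9.7 + 9.6 = 19.3
dx = 5.3 - 1.8 = 3.5
m = 19.3/3.5 = 5.5143

m = 5.5143


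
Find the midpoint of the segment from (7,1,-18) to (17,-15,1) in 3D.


Mx = (7+17)/2 = 12.0000
My = (1- 15)/2 = -7.0000
Mz = (-18+1)/2 = -8.5000

M = (12.0000, -7.0000, -8.5000)


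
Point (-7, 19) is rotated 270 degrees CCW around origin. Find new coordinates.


cos(270) = 0, sin(270) = -1
x' = -7*0 - 19*(-1) = 19
y' = -7*(-1) + 19*0 = 7

(19, 7)


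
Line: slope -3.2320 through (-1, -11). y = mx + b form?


y + 11 = -3.2320(x + 1)
y = -3.2320x - 11 + 3.2320*(-1)
y = -3.2320x - 14.2320

y = -3.2320x - 14.2320


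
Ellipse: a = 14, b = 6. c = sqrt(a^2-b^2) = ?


c^2 = 14^2 - 6^2 = 196 - 36 = 160
c = sqrt(160) = 12.6491

c = 12.6491


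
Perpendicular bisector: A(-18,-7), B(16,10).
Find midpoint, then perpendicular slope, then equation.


Midpoint = (-1, 1.5)
Slope of AB = dy/dx = 17/34 = 0.5000
Perp slope = -dx/dy = -34/17 = -2.0000
b = My - (perp slope)*Mx = 1.5 + (34*(-1))/17 = 1.5 - 2.0000 = -0.5000

y = -2.0000x - 0.5000


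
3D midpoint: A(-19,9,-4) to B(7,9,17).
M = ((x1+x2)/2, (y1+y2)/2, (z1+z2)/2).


Mx = (-19+7)/2 = -6.0000
My = (9+9)/2 = 9.0000
Mz = (-4+17)/2 = 6.5000

M = (-6.0000, 9.0000, 6.5000)


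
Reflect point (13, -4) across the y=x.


Reflection rule for y=x: (y, x)
(13, -4) -> (-4, 13)

(-4, 13)


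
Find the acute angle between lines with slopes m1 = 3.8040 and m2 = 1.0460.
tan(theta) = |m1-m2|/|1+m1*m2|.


m1-m2 = 2.758
1+m1*m2 = 4.978984
tan(theta) = |2.758/4.978984| = 0.553928
theta = arctan(|2.758/4.978984|) = 28.9833 degrees (acute angle)

28.9833 degrees


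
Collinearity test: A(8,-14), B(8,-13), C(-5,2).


8*(-13-2) + 8*(2+ 14) - 5*(-14+ 13)
= -120 + 128 + 5 = 13

No, not collinear (determinant = 13)


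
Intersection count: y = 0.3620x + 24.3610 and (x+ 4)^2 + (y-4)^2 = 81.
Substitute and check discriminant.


Substitute y = 0.3620x + 24.3610: (x+ 4)^2 + (0.3620x+24.3610-4)^2 = 81
Expand to Ax^2 + Bx + C = 0, where b-k = 20.361
A = 1+m^2 = 1.131044
B = 2(m(b-k) - h) = 2(0.3620*20.361 + 4) = 22.741364
C = h^2 + (b-k)^2 - r^2 = 16 + 414.570321 - 81 = 349.570321
disc = B^2-4AC = 517.1696 - 1581.5177 = -1064.3481
disc < 0

0 intersection points


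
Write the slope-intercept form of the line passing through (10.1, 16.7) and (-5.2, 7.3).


m = (-9.4)/(-15.3) = 0.6144
b = y1 - m*x1 = 16.7 - (-9.4*10.1)/(-15.3) = 16.7 - 6.2052 = 10.4948

y = 0.6144x + 10.4948


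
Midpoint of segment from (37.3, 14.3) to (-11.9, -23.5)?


Mx = (37.3 - 11.9)/2 = 25.4/2 = 12.7000
My = (14.3 - 23.5)/2 = -9.2/2 = -4.6000

(12.7000, -4.6000)


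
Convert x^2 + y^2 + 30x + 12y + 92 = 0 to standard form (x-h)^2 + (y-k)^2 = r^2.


h = -D/2 = -30/2 = -15
k = -E/2 = -12/2 = -6
r^2 = h^2 + k^2 - F = 225 + 36 - 92 = 169
r = 13

Center (-15, -6), radius = 13


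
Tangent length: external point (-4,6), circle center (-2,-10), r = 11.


d = sqrt((-4+ 2)^2 + (6+ 10)^2) = sqrt(4+256) = 16.1245
L = sqrt(260.0000 - 121) = sqrt(139.0000) = 11.7898

11.7898


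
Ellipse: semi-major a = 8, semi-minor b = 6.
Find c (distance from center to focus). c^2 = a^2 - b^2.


c^2 = 8^2 - 6^2 = 64 - 36 = 28
c = sqrt(28) = 5.2915

c = 5.2915


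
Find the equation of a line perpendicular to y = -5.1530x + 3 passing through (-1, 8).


Perpendicular slope = -1/m1 = -1/(-5.1530) = 0.1941
b2 = y0 - m2*x0 = 8 - 1/(-5.1530) = 8 + 0.1941 = 8.1941

y = 0.1941x + 8.1941


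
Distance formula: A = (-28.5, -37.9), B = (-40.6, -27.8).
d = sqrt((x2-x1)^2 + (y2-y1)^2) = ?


dx = -40.6 + 28.5 = -12.1
dy = -27.8 + 37.9 = 10.1
d = sqrt(146.41 + 102.01) = sqrt(248.42) = 15.7613

15.7613


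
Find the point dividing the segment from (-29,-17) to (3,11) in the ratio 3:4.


Px = (3*3 + 4*(-29))/7 = -107/7 = -15.2857
Py = (3*11 + 4*(-17))/7 = -35/7 = -5.0000

P = (-15.2857, -5.0000)


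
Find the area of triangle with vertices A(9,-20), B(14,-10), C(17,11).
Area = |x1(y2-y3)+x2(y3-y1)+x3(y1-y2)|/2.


9*(-10-11) = -189
14*(11+ 20) = 434
17*(-20+ 10) = -170
sum = 75
Area = |75|/2 = 37.5000

37.5000 sq units


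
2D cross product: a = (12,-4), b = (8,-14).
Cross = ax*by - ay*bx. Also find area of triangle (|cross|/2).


cross = 12*(-14) + 4*8 = -168 + 32 = -136
Triangle area = |-136|/2 = 136/2 = 68.0000

cross = -136, triangle area = 68.0000


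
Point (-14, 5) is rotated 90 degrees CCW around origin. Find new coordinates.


cos(90) = 0, sin(90) = 1
x' = -14*0 - 5*1 = -5
y' = -14*1 + 5*0 = -14

(-5, -14)


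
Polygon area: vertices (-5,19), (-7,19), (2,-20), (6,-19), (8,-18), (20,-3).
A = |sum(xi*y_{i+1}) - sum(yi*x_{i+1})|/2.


sum(xi*y_{i+1}) = -5*19 - 7*(-20) + 2*(-19) + 6*(-18) + 8*(-3) + 20*19 = 255
sum(yi*x_{i+1}) = 19*(-7) + 19*2 - 20*6 - 19*8 - 18*20 - 3*(-5) = -712
Area = |255 + 712|/2 = 967/2 = 483.5000

483.5000 sq units


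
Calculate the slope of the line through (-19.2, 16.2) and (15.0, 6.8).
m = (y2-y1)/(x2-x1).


dy = 6.8 - 16.2 = -9.4
dx = 15.0 + 19.2 = 34.2
m = -9.4/34.2 = -0.2749

m = -0.2749


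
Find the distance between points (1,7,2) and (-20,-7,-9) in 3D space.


dx=-21, dy=-14, dz=-11
d = sqrt(441+196+121) = sqrt(758) = 27.5318

27.5318


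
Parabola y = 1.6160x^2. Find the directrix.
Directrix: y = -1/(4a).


a = 1.6160
1/(4a) = 0.1547
directrix: y = -0.1547 = -0.1547

y = -0.1547


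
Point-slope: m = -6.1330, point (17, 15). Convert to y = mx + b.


y - 15 = -6.1330(x - 17)
y = -6.1330x + 15 + 6.1330*17
y = -6.1330x + 119.2610

y = -6.1330x + 119.2610


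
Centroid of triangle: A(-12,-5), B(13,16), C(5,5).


Gx = (-12+13+5)/3 = 6/3 = 2.0000
Gy = (-5+16+5)/3 = 16/3 = 5.3333

G = (2.0000, 5.3333)


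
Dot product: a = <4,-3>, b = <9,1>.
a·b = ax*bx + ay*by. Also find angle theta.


a·b = 4*9 - 3*1 = 36 - 3 = 33
|a| = sqrt(16+9) = 5.0000
|b| = sqrt(81+1) = 9.0554
cos(theta) = 33/(sqrt(25)*sqrt(82)) = 33/sqrt(2050) = 0.728848
theta = arccos(33/sqrt(2050)) = 43.2101 degrees

a·b = 33, theta = 43.2101 deg


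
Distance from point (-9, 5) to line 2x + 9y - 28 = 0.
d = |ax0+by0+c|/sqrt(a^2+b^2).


|2*(-9) + 9*5 - 28| = |-1| = 1
sqrt(4 + 81) = sqrt(85) = 9.2195
d = 1/sqrt(85) = 0.1085

0.1085


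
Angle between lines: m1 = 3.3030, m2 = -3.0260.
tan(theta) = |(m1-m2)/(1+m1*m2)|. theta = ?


m1-m2 = 6.329
1+m1*m2 = -8.994878
tan(theta) = |6.329/(-8.994878)| = 0.703623
theta = arctan(|6.329/(-8.994878)|) = 35.1311 degrees (acute angle)

35.1311 degrees


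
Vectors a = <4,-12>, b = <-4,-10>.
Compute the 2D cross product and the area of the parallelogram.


cross = 4*(-10) + 12*(-4) = -40 - 48 = -88
Parallelogram area = |-88| = 88

cross = -88, parallelogram area = 88


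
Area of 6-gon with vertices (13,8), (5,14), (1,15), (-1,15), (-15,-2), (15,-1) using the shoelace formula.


sum(xi*y_{i+1}) = 13*14 + 5*15 + 1*15 - 1*(-2) - 15*(-1) + 15*8 = 409
sum(yi*x_{i+1}) = 8*5 + 14*1 + 15*(-1) + 15*(-15) - 2*15 - 1*13 = -229
Area = |409 + 229|/2 = 638/2 = 319.0000

319.0000 sq units


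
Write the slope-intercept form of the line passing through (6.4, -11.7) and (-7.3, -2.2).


m = (9.5)/(-13.7) = -0.6934
b = y1 - m*x1 = -11.7 - (9.5*6.4)/(-13.7) = -11.7 + 4.4380 = -7.2620

y = -0.6934x - 7.2620


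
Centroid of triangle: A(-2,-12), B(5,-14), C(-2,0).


Gx = (-2+5- 2)/3 = 1/3 = 0.3333
Gy = (-12- 14+0)/3 = -26/3 = -8.6667

G = (0.3333, -8.6667)


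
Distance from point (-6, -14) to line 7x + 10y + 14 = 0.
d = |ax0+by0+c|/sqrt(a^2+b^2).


|7*(-6) + 10*(-14) + 14| = |-168| = 168
sqrt(49 + 100) = sqrt(149) = 12.2066
d = 168/sqrt(149) = 13.7631

13.7631


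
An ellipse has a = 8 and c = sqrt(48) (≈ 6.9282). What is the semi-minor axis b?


b^2 = 8^2 - (sqrt(48))^2 = 64 - 48 = 16
b = sqrt(16) = 4

b = 4


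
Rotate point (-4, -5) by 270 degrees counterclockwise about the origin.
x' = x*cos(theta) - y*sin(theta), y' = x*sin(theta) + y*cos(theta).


cos(270) = 0, sin(270) = -1
x' = -4*0 + 5*(-1) = -5
y' = -4*(-1) - 5*0 = 4

(-5, 4)


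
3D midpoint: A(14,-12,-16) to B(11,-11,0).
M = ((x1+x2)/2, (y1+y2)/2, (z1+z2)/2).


Mx = (14+11)/2 = 12.5000
My = (-12- 11)/2 = -11.5000
Mz = (-16+0)/2 = -8.0000

M = (12.5000, -11.5000, -8.0000)


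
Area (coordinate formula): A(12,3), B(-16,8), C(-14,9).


12*(8-9) = -12
-16*(9-3) = -96
-14*(3-8) = 70
sum = -38
Area = |-38|/2 = 19.0000

19.0000 sq units


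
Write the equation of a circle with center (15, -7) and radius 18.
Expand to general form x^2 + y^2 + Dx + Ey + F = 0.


(x-15)^2 + (y+ 7)^2 = 18^2
D = -2h = -30, E = -2k = 14
F = h^2+k^2-r^2 = 225+49-324 = -50

x^2 + y^2 - 30x + 14y - 50 = 0


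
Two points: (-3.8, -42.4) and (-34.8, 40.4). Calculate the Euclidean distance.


dx = -34.8 + 3.8 = -31
dy = 40.4 + 42.4 = 82.8
d = sqrt(961 + 6855.84) = sqrt(7816.84) = 88.4129

88.4129


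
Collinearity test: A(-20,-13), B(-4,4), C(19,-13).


-20*(4+ 13) - 4*(-13+ 13) + 19*(-13-4)
= -340 + 0 - 323 = -663

No, not collinear (determinant = -663)


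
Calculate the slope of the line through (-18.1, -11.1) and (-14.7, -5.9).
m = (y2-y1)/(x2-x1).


dy = -5.9 + 11.1 = 5.2
dx = -14.7 + 18.1 = 3.4
m = 5.2/3.4 = 1.5294

m = 1.5294


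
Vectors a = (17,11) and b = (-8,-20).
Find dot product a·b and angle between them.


a·b = 17*(-8) + 11*(-20) = -136 - 220 = -356
|a| = sqrt(289+121) = 20.2485
|b| = sqrt(64+400) = 21.5407
cos(theta) = -356/(sqrt(410)*sqrt(464)) = -356/sqrt(190240) = -0.816205
theta = arccos(-356/sqrt(190240)) = 144.7067 degrees

a·b = -356, theta = 144.7067 deg


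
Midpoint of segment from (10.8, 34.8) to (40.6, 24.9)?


Mx = (10.8 + 40.6)/2 = 51.4/2 = 25.7000
My = (34.8 + 24.9)/2 = 59.7/2 = 29.8500

(25.7000, 29.8500)


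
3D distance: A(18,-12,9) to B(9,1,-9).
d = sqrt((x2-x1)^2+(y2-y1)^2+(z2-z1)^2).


dx=-9, dy=13, dz=-18
d = sqrt(81+169+324) = sqrt(574) = 23.9583

23.9583


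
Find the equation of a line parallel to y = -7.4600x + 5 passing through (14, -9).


Parallel lines have equal slopes.
m2 = -7.4600
b2 = -9 + 7.4600*14 = 95.4400

y = -7.4600x + 95.4400


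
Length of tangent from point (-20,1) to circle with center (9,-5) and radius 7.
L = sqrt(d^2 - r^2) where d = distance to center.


d = sqrt((-20-9)^2 + (1+ 5)^2) = sqrt(841+36) = 29.6142
L = sqrt(877.0000 - 49) = sqrt(828.0000) = 28.7750

28.7750


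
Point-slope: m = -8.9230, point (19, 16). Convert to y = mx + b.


y - 16 = -8.9230(x - 19)
y = -8.9230x + 16 + 8.9230*19
y = -8.9230x + 185.5370

y = -8.9230x + 185.5370


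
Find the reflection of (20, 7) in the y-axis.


Reflection rule for y-axis: (-x, y)
(20, 7) -> (-20, 7)

(-20, 7)


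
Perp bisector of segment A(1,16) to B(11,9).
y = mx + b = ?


Midpoint = (6, 12.5)
Slope of AB = dy/dx = -7/10 = -0.7000
Perp slope = -dx/dy = 10/7 = 1.4286
b = My - (perp slope)*Mx = 12.5 + (10*6)/(-7) = 12.5 - 8.5714 = 3.9286

y = 1.4286x + 3.9286


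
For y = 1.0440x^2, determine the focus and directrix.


a = 1.0440
1/(4a) = 0.2395
Focus = (0, 0.2395)
Directrix: y = -0.2395

Focus = (0, 0.2395), Directrix: y = -0.2395


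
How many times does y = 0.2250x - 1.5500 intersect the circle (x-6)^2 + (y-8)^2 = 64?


Substitute y = 0.2250x - 1.5500: (x-6)^2 + (0.2250x- 1.5500-8)^2 = 64
Expand to Ax^2 + Bx + C = 0, where b-k = -9.55
A = 1+m^2 = 1.050625
B = 2(m(b-k) - h) = 2(0.2250*(-9.55) - 6) = -16.2975
C = h^2 + (b-k)^2 - r^2 = 36 + 91.2025 - 64 = 63.2025
disc = B^2-4AC = 265.6085 - 265.6085 = 0
disc = 0

1 intersection point (tangent)


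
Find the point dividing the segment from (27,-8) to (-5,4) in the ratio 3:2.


Px = (3*(-5) + 2*27)/5 = 39/5 = 7.8000
Py = (3*4 + 2*(-8))/5 = -4/5 = -0.8000

P = (7.8000, -0.8000)


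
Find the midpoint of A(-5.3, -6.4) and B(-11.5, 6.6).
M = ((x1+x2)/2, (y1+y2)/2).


Mx = (-5.3 - 11.5)/2 = -16.8/2 = -8.4000
My = (-6.4 + 6.6)/2 = 0.2/2 = 0.1000

(-8.4000, 0.1000)


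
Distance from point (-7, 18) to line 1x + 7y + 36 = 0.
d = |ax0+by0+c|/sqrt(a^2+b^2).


|1*(-7) + 7*18 + 36| = |155| = 155
sqrt(1 + 49) = sqrt(50) = 7.0711
d = 155/sqrt(50) = 21.9203

21.9203


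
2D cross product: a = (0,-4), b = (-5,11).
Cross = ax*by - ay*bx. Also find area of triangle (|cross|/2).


cross = 0*11 + 4*(-5) = 0 - 20 = -20
Triangle area = |-20|/2 = 20/2 = 10.0000

cross = -20, triangle area = 10.0000


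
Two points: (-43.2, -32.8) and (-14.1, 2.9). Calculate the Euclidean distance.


dx = -14.1 + 43.2 = 29.1
dy = 2.9 + 32.8 = 35.7
d = sqrt(846.81 + 1274.49) = sqrt(2121.3) = 46.0576

46.0576


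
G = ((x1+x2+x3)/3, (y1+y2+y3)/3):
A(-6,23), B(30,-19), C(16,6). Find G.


Gx = (-6+30+16)/3 = 40/3 = 13.3333
Gy = (23- 19+6)/3 = 10/3 = 3.3333

G = (13.3333, 3.3333)


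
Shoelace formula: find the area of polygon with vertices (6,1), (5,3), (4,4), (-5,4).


sum(xi*y_{i+1}) = 6*3 + 5*4 + 4*4 - 5*1 = 49
sum(yi*x_{i+1}) = 1*5 + 3*4 + 4*(-5) + 4*6 = 21
Area = |49 - 21|/2 = 28/2 = 14.0000

14.0000 sq units


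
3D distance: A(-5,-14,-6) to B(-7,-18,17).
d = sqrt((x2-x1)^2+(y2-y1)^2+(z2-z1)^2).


dx=-2, dy=-4, dz=23
d = sqrt(4+16+529) = sqrt(549) = 23.4307

23.4307


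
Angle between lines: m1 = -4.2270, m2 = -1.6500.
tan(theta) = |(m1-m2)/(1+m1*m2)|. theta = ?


m1-m2 = -2.577
1+m1*m2 = 7.97455
tan(theta) = |-2.577/7.97455| = 0.323153
theta = arctan(|-2.577/7.97455|) = 17.9084 degrees (acute angle)

17.9084 degrees


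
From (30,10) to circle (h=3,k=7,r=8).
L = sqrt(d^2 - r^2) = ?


d = sqrt((30-3)^2 + (10-7)^2) = sqrt(729+9) = 27.1662
L = sqrt(738.0000 - 64) = sqrt(674.0000) = 25.9615

25.9615


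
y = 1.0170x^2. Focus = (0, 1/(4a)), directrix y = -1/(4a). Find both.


a = 1.0170
1/(4a) = 0.2458
Focus = (0, 0.2458)
Directrix: y = -0.2458

Focus = (0, 0.2458), Directrix: y = -0.2458


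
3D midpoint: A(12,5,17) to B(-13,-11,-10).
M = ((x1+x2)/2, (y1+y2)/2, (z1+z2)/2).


Mx = (12- 13)/2 = -0.5000
My = (5- 11)/2 = -3.0000
Mz = (17- 10)/2 = 3.5000

M = (-0.5000, -3.0000, 3.5000)


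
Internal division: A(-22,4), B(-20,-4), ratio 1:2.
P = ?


Px = (1*(-20) + 2*(-22))/3 = -64/3 = -21.3333
Py = (1*(-4) + 2*4)/3 = 4/3 = 1.3333

P = (-21.3333, 1.3333)


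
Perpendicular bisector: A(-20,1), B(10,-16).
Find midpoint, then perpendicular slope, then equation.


Midpoint = (-5, -7.5)
Slope of AB = dy/dx = -17/30 = -0.5667
Perp slope = -dx/dy = 30/17 = 1.7647
b = My - (perp slope)*Mx = -7.5 + (30*(-5))/(-17) = -7.5 + 8.8235 = 1.3235

y = 1.7647x + 1.3235


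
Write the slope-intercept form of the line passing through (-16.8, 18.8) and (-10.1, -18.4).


m = (-37.2)/(6.7) = -5.5522
b = y1 - m*x1 = 18.8 - (-37.2*(-16.8))/(6.7) = 18.8 - 93.2776 = -74.4776

y = -5.5522x - 74.4776


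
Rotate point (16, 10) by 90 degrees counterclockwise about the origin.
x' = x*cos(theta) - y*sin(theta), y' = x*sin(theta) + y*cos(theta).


cos(90) = 0, sin(90) = 1
x' = 16*0 - 10*1 = -10
y' = 16*1 + 10*0 = 16

(-10, 16)


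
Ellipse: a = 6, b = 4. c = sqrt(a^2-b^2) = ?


c^2 = 6^2 - 4^2 = 36 - 16 = 20
c = sqrt(20) = 4.4721

c = 4.4721


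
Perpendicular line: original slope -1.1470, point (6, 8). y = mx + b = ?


Perpendicular slope = -1/m1 = -1/(-1.1470) = 0.8718
b2 = y0 - m2*x0 = 8 + 6/(-1.1470) = 8 - 5.2310 = 2.7690

y = 0.8718x + 2.7690


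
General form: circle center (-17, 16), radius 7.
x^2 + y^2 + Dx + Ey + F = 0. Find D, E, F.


(x+ 17)^2 + (y-16)^2 = 7^2
D = -2h = 34, E = -2k = -32
F = h^2+k^2-r^2 = 289+256-49 = 496

D = 34, E = -32, F = 496


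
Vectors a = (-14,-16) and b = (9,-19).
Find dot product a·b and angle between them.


a·b = -14*9 - 16*(-19) = -126 + 304 = 178
|a| = sqrt(196+256) = 21.2603
|b| = sqrt(81+361) = 21.0238
cos(theta) = 178/(sqrt(452)*sqrt(442)) = 178/sqrt(199784) = 0.398235
theta = arccos(178/sqrt(199784)) = 66.5321 degrees

a·b = 178, theta = 66.5321 deg


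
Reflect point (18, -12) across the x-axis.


Reflection rule for x-axis: (x, -y)
(18, -12) -> (18, 12)

(18, 12)


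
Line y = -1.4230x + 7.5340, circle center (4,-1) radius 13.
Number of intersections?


Substitute y = -1.4230x + 7.5340: (x-4)^2 + (-1.4230x+7.5340+ 1)^2 = 169
Expand to Ax^2 + Bx + C = 0, where b-k = 8.534
A = 1+m^2 = 3.024929
B = 2(m(b-k) - h) = 2(-1.4230*8.534 - 4) = -32.287764
C = h^2 + (b-k)^2 - r^2 = 16 + 72.829156 - 169 = -80.170844
disc = B^2-4AC = 1042.4997 + 970.0444 = 2012.5441
disc > 0

2 intersection points


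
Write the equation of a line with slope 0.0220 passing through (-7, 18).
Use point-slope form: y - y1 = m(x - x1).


y - 18 = 0.0220(x + 7)
y = 0.0220x + 18 - 0.0220*(-7)
y = 0.0220x + 18.1540

y = 0.0220x + 18.1540


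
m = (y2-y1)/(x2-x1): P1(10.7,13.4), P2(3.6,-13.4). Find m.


dy = -13.4 - 13.4 = -26.8
dx = 3.6 - 10.7 = -7.1
m = -26.8/(-7.1) = 3.7746

m = 3.7746


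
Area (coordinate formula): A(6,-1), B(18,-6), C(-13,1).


6*(-6-1) = -42
18*(1+ 1) = 36
-13*(-1+ 6) = -65
sum = -71
Area = |-71|/2 = 35.5000

35.5000 sq units


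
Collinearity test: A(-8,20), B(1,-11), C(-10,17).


-8*(-11-17) + 1*(17-20) - 10*(20+ 11)
= 224 - 3 - 310 = -89

No, not collinear (determinant = -89)


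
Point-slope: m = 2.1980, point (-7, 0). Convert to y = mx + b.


y - 0 = 2.1980(x + 7)
y = 2.1980x + 0 - 2.1980*(-7)
y = 2.1980x + 15.3860

y = 2.1980x + 15.3860


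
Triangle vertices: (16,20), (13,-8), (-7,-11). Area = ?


16*(-8+ 11) = 48
13*(-11-20) = -403
-7*(20+ 8) = -196
sum = -551
Area = |-551|/2 = 275.5000

275.5000 sq units


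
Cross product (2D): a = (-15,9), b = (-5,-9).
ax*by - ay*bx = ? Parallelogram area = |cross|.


cross = -15*(-9) - 9*(-5) = 135 + 45 = 180
Parallelogram area = |180| = 180

cross = 180, parallelogram area = 180


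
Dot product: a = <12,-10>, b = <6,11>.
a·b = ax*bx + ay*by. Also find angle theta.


a·b = 12*6 - 10*11 = 72 - 110 = -38
|a| = sqrt(144+100) = 15.6205
|b| = sqrt(36+121) = 12.5300
cos(theta) = -38/(sqrt(244)*sqrt(157)) = -38/sqrt(38308) = -0.194151
theta = arccos(-38/sqrt(38308)) = 101.1951 degrees

a·b = -38, theta = 101.1951 deg


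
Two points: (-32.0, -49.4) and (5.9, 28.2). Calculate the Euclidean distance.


dx = 5.9 + 32.0 = 37.9
dy = 28.2 + 49.4 = 77.6
d = sqrt(1436.41 + 6021.76) = sqrt(7458.17) = 86.3607

86.3607


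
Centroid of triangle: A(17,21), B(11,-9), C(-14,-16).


Gx = (17+11- 14)/3 = 14/3 = 4.6667
Gy = (21- 9- 16)/3 = -4/3 = -1.3333

G = (4.6667, -1.3333)


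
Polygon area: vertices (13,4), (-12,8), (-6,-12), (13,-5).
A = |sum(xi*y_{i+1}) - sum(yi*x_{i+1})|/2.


sum(xi*y_{i+1}) = 13*8 - 12*(-12) - 6*(-5) + 13*4 = 330
sum(yi*x_{i+1}) = 4*(-12) + 8*(-6) - 12*13 - 5*13 = -317
Area = |330 + 317|/2 = 647/2 = 323.5000

323.5000 sq units


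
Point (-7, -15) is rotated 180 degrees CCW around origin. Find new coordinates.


cos(180) = -1, sin(180) = 0
x' = -7*(-1) + 15*0 = 7
y' = -7*0 - 15*(-1) = 15

(7, 15)


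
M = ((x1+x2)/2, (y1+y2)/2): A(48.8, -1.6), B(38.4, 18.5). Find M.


Mx = (48.8 + 38.4)/2 = 87.2/2 = 43.6000
My = (-1.6 + 18.5)/2 = 16.9/2 = 8.4500

(43.6000, 8.4500)


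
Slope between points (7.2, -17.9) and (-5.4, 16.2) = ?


dy = 16.2 + 17.9 = 34.1
dx = -5.4 - 7.2 = -12.6
m = 34.1/(-12.6) = -2.7063

m = -2.7063


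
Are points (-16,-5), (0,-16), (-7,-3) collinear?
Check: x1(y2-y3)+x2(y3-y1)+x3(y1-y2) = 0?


-16*(-16+ 3) + 0*(-3+ 5) - 7*(-5+ 16)
= 208 + 0 - 77 = 131

No, not collinear (determinant = 131)


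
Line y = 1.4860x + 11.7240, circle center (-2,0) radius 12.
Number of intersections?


Substitute y = 1.4860x + 11.7240: (x+ 2)^2 + (1.4860x+11.7240-0)^2 = 144
Expand to Ax^2 + Bx + C = 0, where b-k = 11.724
A = 1+m^2 = 3.208196
B = 2(m(b-k) - h) = 2(1.4860*11.724 + 2) = 38.843728
C = h^2 + (b-k)^2 - r^2 = 4 + 137.452176 - 144 = -2.547824
disc = B^2-4AC = 1508.8352 + 32.6957 = 1541.5309
disc > 0

2 intersection points


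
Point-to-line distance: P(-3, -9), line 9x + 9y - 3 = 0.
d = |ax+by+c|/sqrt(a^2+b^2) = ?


|9*(-3) + 9*(-9) - 3| = |-111| = 111
sqrt(81 + 81) = sqrt(162) = 12.7279
d = 111/sqrt(162) = 8.7210

8.7210


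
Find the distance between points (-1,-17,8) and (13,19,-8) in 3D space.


dx=14, dy=36, dz=-16
d = sqrt(196+1296+256) = sqrt(1748) = 41.8091

41.8091


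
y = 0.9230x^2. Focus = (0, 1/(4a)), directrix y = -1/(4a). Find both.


a = 0.9230
1/(4a) = 0.2709
Focus = (0, 0.2709)
Directrix: y = -0.2709

Focus = (0, 0.2709), Directrix: y = -0.2709


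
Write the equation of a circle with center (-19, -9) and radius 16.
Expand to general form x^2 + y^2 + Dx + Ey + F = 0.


(x+ 19)^2 + (y+ 9)^2 = 16^2
D = -2h = 38, E = -2k = 18
F = h^2+k^2-r^2 = 361+81-256 = 186

x^2 + y^2 + 38x + 18y + 186 = 0


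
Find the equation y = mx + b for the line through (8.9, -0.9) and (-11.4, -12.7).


m = (-11.8)/(-20.3) = 0.5813
b = y1 - m*x1 = -0.9 - (-11.8*8.9)/(-20.3) = -0.9 - 5.1734 = -6.0734

y = 0.5813x - 6.0734


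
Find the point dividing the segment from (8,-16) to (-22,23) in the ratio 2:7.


Px = (2*(-22) + 7*8)/9 = 12/9 = 1.3333
Py = (2*23 + 7*(-16))/9 = -66/9 = -7.3333

P = (1.3333, -7.3333)


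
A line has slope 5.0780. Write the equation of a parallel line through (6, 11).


Parallel lines have equal slopes.
m2 = 5.0780
b2 = 11 - 5.0780*6 = -19.4680

y = 5.0780x - 19.4680


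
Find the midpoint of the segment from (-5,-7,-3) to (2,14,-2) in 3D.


Mx = (-5+2)/2 = -1.5000
My = (-7+14)/2 = 3.5000
Mz = (-3- 2)/2 = -2.5000

M = (-1.5000, 3.5000, -2.5000)


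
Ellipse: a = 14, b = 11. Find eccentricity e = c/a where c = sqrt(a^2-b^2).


c = sqrt(196-121) = sqrt(75) = 8.6603
e = c/a = sqrt(75)/14 = 0.6186

e = 0.6186


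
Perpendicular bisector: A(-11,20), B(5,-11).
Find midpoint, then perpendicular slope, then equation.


Midpoint = (-3, 4.5)
Slope of AB = dy/dx = -31/16 = -1.9375
Perp slope = -dx/dy = 16/31 = 0.5161
b = My - (perp slope)*Mx = 4.5 + (16*(-3))/(-31) = 4.5 + 1.5484 = 6.0484

y = 0.5161x + 6.0484


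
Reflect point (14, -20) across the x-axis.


Reflection rule for x-axis: (x, -y)
(14, -20) -> (14, 20)

(14, 20)


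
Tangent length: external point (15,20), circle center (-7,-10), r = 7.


d = sqrt((15+ 7)^2 + (20+ 10)^2) = sqrt(484+900) = 37.2022
L = sqrt(1384.0000 - 49) = sqrt(1335.0000) = 36.5377

36.5377


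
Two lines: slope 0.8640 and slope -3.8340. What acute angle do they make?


m1-m2 = 4.698
1+m1*m2 = -2.312576
tan(theta) = |4.698/(-2.312576)| = 2.031501
theta = arctan(|4.698/(-2.312576)|) = 63.7914 degrees (acute angle)

63.7914 degrees


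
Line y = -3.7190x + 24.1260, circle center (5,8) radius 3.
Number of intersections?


Substitute y = -3.7190x + 24.1260: (x-5)^2 + (-3.7190x+24.1260-8)^2 = 9
Expand to Ax^2 + Bx + C = 0, where b-k = 16.126
A = 1+m^2 = 14.830961
B = 2(m(b-k) - h) = 2(-3.7190*16.126 - 5) = -129.945188
C = h^2 + (b-k)^2 - r^2 = 25 + 260.047876 - 9 = 276.047876
disc = B^2-4AC = 16885.7519 - 16376.2211 = 509.5308
disc > 0

2 intersection points


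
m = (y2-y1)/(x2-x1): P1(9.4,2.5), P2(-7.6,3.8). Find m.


dy = 3.8 - 2.5 = 1.3
dx = -7.6 - 9.4 = -17.0
m = 1.3/(-17.0) = -0.0765

m = -0.0765


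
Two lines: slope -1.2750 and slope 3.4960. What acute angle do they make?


m1-m2 = -4.771
1+m1*m2 = -3.4574
tan(theta) = |-4.771/(-3.4574)| = 1.379939
theta = arctan(|-4.771/(-3.4574)|) = 54.0703 degrees (acute angle)

54.0703 degrees


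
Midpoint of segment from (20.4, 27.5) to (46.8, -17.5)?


Mx = (20.4 + 46.8)/2 = 67.2/2 = 33.6000
My = (27.5 - 17.5)/2 = 10.0/2 = 5.0000

(33.6000, 5.0000)


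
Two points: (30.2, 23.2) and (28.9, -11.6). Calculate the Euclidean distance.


dx = 28.9 - 30.2 = -1.3
dy = -11.6 - 23.2 = -34.8
d = sqrt(1.69 + 1211.04) = sqrt(1212.73) = 34.8243

34.8243


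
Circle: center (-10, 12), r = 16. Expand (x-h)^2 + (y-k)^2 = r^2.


(x+ 10)^2 + (y-12)^2 = 16^2
D = -2h = 20, E = -2k = -24
F = h^2+k^2-r^2 = 100+144-256 = -12

x^2 + y^2 + 20x - 24y - 12 = 0


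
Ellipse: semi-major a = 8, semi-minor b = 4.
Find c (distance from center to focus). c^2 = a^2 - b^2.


c^2 = 8^2 - 4^2 = 64 - 16 = 48
c = sqrt(48) = 6.9282

c = 6.9282


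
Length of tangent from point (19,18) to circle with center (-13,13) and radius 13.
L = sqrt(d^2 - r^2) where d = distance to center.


d = sqrt((19+ 13)^2 + (18-13)^2) = sqrt(1024+25) = 32.3883
L = sqrt(1049.0000 - 169) = sqrt(880.0000) = 29.6648

29.6648


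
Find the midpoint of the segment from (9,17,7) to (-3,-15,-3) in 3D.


Mx = (9- 3)/2 = 3.0000
My = (17- 15)/2 = 1.0000
Mz = (7- 3)/2 = 2.0000

M = (3.0000, 1.0000, 2.0000)


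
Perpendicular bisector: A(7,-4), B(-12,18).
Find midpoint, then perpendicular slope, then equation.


Midpoint = (-2.5, 7)
Slope of AB = dy/dx = 22/(-19) = -1.1579
Perp slope = -dx/dy = 19/22 = 0.8636
b = My - (perp slope)*Mx = 7 + (-19*(-2.5))/22 = 7 + 2.1591 = 9.1591

y = 0.8636x + 9.1591


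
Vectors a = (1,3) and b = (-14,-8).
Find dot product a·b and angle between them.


a·b = 1*(-14) + 3*(-8) = -14 - 24 = -38
|a| = sqrt(1+9) = 3.1623
|b| = sqrt(196+64) = 16.1245
cos(theta) = -38/(sqrt(10)*sqrt(260)) = -38/sqrt(2600) = -0.745241
theta = arccos(-38/sqrt(2600)) = 138.1798 degrees

a·b = -38, theta = 138.1798 deg


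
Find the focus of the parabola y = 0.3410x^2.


a = 0.3410
4a = 1.3640
focus = (0, 1/1.3640) = (0, 0.7331)

Focus = (0, 0.7331)


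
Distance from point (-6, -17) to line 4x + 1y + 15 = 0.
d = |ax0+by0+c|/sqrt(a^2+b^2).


|4*(-6) + 1*(-17) + 15| = |-26| = 26
sqrt(16 + 1) = sqrt(17) = 4.1231
d = 26/sqrt(17) = 6.3059

6.3059


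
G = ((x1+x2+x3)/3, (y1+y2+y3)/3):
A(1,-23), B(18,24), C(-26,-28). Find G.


Gx = (1+18- 26)/3 = -7/3 = -2.3333
Gy = (-23+24- 28)/3 = -27/3 = -9.0000

G = (-2.3333, -9.0000)


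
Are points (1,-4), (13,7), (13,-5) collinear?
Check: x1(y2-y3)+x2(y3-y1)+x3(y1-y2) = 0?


1*(7+ 5) + 13*(-5+ 4) + 13*(-4-7)
= 12 - 13 - 143 = -144

No, not collinear (determinant = -144)


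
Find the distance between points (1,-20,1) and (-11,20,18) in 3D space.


dx=-12, dy=40, dz=17
d = sqrt(144+1600+289) = sqrt(2033) = 45.0888

45.0888


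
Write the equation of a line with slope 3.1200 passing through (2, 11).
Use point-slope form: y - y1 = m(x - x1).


y - 11 = 3.1200(x - 2)
y = 3.1200x + 11 - 3.1200*2
y = 3.1200x + 4.7600

y = 3.1200x + 4.7600


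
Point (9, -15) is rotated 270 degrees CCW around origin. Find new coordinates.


cos(270) = 0, sin(270) = -1
x' = 9*0 + 15*(-1) = -15
y' = 9*(-1) - 15*0 = -9

(-15, -9)


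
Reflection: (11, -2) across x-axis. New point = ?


Reflection rule for x-axis: (x, -y)
(11, -2) -> (11, 2)

(11, 2)


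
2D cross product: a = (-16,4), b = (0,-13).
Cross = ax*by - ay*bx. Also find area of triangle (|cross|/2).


cross = -16*(-13) - 4*0 = 208 - 0 = 208
Triangle area = |208|/2 = 208/2 = 104.0000

cross = 208, triangle area = 104.0000


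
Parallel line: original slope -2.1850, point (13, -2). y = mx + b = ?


Parallel lines have equal slopes.
m2 = -2.1850
b2 = -2 + 2.1850*13 = 26.4050

y = -2.1850x + 26.4050


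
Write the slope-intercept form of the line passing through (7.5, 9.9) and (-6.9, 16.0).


m = (6.1)/(-14.4) = -0.4236
b = y1 - m*x1 = 9.9 - (6.1*7.5)/(-14.4) = 9.9 + 3.1771 = 13.0771

y = -0.4236x + 13.0771
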